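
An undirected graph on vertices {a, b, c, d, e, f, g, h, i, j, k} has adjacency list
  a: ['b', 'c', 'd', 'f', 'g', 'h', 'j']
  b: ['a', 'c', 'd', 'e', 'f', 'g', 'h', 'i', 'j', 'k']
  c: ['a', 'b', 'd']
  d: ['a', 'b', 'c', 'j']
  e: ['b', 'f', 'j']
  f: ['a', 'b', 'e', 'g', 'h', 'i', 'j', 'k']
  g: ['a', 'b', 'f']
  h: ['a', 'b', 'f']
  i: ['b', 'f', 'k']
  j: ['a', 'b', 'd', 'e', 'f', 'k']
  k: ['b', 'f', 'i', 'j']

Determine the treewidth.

A width-3 tree decomposition is:
Bags: B1 = {b, f, j, k}  B2 = {a, b, f, j}  B3 = {a, b, d, j}  B4 = {a, b, f, g}  B5 = {b, f, i, k}  B6 = {a, b, c, d}  B7 = {a, b, f, h}  B8 = {b, e, f, j}
Tree: B1–B2, B2–B3, B2–B4, B1–B5, B3–B6, B2–B7, B1–B8
Each bag holds 4 vertices, so the decomposition has width 3, which upper-bounds the treewidth. For the lower bound, the 4 vertices {a, b, d, j} are pairwise adjacent, and any tree decomposition puts a clique entirely inside one bag — forcing width ≥ 3. The upper and lower bounds meet at 3, so that is the treewidth.

3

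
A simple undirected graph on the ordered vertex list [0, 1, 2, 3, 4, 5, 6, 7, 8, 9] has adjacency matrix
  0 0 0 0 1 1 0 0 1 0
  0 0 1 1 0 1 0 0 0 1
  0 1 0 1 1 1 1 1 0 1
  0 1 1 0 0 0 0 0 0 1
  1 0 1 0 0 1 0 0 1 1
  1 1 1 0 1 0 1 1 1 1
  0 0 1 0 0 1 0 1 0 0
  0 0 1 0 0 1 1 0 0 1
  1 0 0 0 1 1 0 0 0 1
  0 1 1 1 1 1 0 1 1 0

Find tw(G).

3

A width-3 tree decomposition is:
Bags: B1 = {4, 5, 8, 9}  B2 = {0, 4, 5, 8}  B3 = {2, 4, 5, 9}  B4 = {1, 2, 5, 9}  B5 = {1, 2, 3, 9}  B6 = {2, 5, 7, 9}  B7 = {2, 5, 6, 7}
Tree: B1–B2, B1–B3, B3–B4, B4–B5, B4–B6, B6–B7
The largest bag has 4 vertices, giving width 3; this decomposition certifies tw(G) ≤ 3. On the other hand G contains the 4-clique {1, 2, 3, 9}. A clique must lie in a single bag of any decomposition, so no decomposition can have width below 3. The upper and lower bounds meet at 3, so that is the treewidth.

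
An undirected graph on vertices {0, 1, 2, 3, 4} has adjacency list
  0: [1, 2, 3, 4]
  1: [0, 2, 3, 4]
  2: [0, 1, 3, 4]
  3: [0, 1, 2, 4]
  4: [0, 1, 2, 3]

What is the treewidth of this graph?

4

A width-4 tree decomposition is:
Bags: B1 = {0, 1, 2, 3, 4}
Tree: (single bag)
With just one bag of size 5, the width is 5 − 1 = 4, so tw(G) ≤ 4. Conversely, {0, 1, 2, 3, 4} is a clique of size 5, and the vertices of any clique must share a bag in every tree decomposition; so some bag has ≥ 5 vertices and tw(G) ≥ 4. Combining the bounds, tw(G) = 4.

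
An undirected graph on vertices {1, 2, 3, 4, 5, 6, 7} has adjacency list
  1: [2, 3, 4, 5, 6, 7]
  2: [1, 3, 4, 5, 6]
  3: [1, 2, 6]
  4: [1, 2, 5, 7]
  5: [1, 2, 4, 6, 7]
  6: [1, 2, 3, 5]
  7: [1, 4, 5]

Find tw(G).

A width-3 tree decomposition is:
Bags: B1 = {1, 2, 5, 6}  B2 = {1, 2, 4, 5}  B3 = {1, 4, 5, 7}  B4 = {1, 2, 3, 6}
Tree: B1–B2, B2–B3, B1–B4
The largest bag has 4 vertices, giving width 3; this decomposition certifies tw(G) ≤ 3. Conversely, {1, 2, 3, 6} is a clique of size 4, and the vertices of any clique must share a bag in every tree decomposition; so some bag has ≥ 4 vertices and tw(G) ≥ 3. Combining the bounds, tw(G) = 3.

3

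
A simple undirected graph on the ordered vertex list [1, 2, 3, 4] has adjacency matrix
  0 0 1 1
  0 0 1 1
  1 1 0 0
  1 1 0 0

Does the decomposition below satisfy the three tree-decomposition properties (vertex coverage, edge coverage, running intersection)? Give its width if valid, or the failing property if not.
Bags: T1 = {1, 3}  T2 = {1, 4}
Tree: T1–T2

A tree decomposition must satisfy three properties: every vertex lies in some bag; for every edge, both endpoints lie together in some bag; and for every vertex, the bags containing it form a connected subtree. Here vertex 2 appears in no bag, so the decomposition is invalid.

No — vertex 2 appears in no bag.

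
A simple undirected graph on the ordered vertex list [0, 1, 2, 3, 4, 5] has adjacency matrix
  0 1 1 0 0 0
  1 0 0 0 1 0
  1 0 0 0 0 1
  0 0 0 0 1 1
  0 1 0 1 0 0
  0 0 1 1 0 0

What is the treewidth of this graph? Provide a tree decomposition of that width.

Treewidth 2.
One such decomposition:
Bags: B1 = {0, 2, 5}  B2 = {0, 3, 5}  B3 = {0, 3, 4}  B4 = {0, 1, 4}
Tree: B1–B2, B2–B3, B3–B4

Every bag has size at most 3, so the width is 3 − 1 = 2 and tw(G) ≤ 2. For the lower bound, G contains the cycle 0–2–5–3–4–1–0, so G is not a forest; only forests have treewidth ≤ 1, hence tw(G) ≥ 2. Hence tw(G) = 2 exactly.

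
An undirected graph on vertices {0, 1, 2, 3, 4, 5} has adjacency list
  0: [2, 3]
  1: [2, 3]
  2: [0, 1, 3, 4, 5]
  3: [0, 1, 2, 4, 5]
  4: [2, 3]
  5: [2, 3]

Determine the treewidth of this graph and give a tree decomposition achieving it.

The largest bag has 3 vertices, giving width 2; this decomposition certifies tw(G) ≤ 2. For the lower bound, the 3 vertices {0, 2, 3} are pairwise adjacent, and any tree decomposition puts a clique entirely inside one bag — forcing width ≥ 2. The upper and lower bounds meet at 2, so that is the treewidth.

Treewidth 2.
Bags: B1 = {1, 2, 3}  B2 = {2, 3, 5}  B3 = {2, 3, 4}  B4 = {0, 2, 3}
Tree: B1–B2, B1–B3, B3–B4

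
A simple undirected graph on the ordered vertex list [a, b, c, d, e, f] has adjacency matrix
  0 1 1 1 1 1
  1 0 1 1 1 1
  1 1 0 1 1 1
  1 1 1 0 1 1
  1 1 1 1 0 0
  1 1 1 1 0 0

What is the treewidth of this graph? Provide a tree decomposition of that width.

Treewidth 4.
One such decomposition:
Bags: B1 = {a, b, c, d, f}  B2 = {a, b, c, d, e}
Tree: B1–B2

Every bag has size at most 5, so the width is 5 − 1 = 4 and tw(G) ≤ 4. On the other hand G contains the 5-clique {a, b, c, d, e}. A clique must lie in a single bag of any decomposition, so no decomposition can have width below 4. The upper and lower bounds meet at 4, so that is the treewidth.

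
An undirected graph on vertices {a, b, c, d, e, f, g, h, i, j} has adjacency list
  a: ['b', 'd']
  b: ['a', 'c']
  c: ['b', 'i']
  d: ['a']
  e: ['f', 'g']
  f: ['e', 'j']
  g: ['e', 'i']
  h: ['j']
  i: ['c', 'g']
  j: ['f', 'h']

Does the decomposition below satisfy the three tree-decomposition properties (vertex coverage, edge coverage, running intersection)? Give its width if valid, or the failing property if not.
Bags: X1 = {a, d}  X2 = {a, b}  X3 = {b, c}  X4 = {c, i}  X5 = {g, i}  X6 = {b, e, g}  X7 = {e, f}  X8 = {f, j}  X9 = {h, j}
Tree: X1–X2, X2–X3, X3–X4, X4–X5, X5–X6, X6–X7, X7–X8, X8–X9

No — bags containing vertex b are not connected in the tree.

A tree decomposition must satisfy three properties: every vertex lies in some bag; for every edge, both endpoints lie together in some bag; and for every vertex, the bags containing it form a connected subtree. Here bags containing vertex b are not connected in the tree, so the decomposition is invalid.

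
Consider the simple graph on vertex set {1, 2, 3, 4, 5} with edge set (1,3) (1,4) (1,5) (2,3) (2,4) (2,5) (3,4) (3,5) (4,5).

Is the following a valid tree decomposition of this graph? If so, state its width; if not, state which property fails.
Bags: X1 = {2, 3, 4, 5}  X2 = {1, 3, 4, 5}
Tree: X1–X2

Yes; width 3.

Every vertex of G appears in some bag (union = {1, 2, 3, 4, 5}); every edge is covered by a bag; and for each vertex v the set of bags containing v is connected in the bag tree. The decomposition is therefore valid. The largest bag has 4 vertices, so the width is 3.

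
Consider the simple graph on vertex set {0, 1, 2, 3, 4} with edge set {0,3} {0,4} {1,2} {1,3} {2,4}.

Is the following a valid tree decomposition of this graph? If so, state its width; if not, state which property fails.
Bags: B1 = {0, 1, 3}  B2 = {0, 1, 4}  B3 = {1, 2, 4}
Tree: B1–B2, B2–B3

Yes; width 2.

Checking the three conditions: (i) the bags cover all of {0, 1, 2, 3, 4}; (ii) for each edge, some bag contains both endpoints; (iii) the bags containing any fixed vertex form a subtree. All hold, so the decomposition is valid with width 3 − 1 = 2.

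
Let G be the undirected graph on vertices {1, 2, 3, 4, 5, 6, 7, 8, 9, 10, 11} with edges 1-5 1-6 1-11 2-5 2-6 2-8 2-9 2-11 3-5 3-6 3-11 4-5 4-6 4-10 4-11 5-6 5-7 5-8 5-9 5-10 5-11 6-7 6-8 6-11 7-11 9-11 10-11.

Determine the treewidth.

A width-3 tree decomposition is:
Bags: B1 = {2, 5, 6, 11}  B2 = {5, 6, 7, 11}  B3 = {3, 5, 6, 11}  B4 = {1, 5, 6, 11}  B5 = {4, 5, 6, 11}  B6 = {2, 5, 9, 11}  B7 = {4, 5, 10, 11}  B8 = {2, 5, 6, 8}
Tree: B1–B2, B1–B3, B2–B4, B2–B5, B1–B6, B5–B7, B1–B8
The largest bag has 4 vertices, giving width 3; this decomposition certifies tw(G) ≤ 3. For the lower bound, the 4 vertices {2, 5, 6, 8} are pairwise adjacent, and any tree decomposition puts a clique entirely inside one bag — forcing width ≥ 3. Therefore the treewidth is 3.

3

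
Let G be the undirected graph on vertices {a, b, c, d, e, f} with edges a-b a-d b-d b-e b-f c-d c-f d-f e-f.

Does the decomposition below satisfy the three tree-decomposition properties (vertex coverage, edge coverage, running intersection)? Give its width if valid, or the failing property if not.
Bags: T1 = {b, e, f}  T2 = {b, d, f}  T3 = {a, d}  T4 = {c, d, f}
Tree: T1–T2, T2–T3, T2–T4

A tree decomposition must satisfy three properties: every vertex lies in some bag; for every edge, both endpoints lie together in some bag; and for every vertex, the bags containing it form a connected subtree. Here edge (b,a) lies in no bag, so the decomposition is invalid.

No — edge (b,a) lies in no bag.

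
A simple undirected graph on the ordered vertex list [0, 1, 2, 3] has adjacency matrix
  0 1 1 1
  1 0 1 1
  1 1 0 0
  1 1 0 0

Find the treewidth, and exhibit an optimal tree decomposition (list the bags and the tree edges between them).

Treewidth 2.
Bags: B1 = {0, 1, 2}  B2 = {0, 1, 3}
Tree: B1–B2

Every bag has size at most 3, so the width is 3 − 1 = 2 and tw(G) ≤ 2. Conversely, {0, 1, 2} is a clique of size 3, and the vertices of any clique must share a bag in every tree decomposition; so some bag has ≥ 3 vertices and tw(G) ≥ 2. The upper and lower bounds meet at 2, so that is the treewidth.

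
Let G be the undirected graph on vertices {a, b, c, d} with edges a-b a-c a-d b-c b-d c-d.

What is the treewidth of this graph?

A width-3 tree decomposition is:
Bags: B1 = {a, b, c, d}
Tree: (single bag)
A single bag containing all 4 vertices is trivially a valid decomposition of width 3. For the lower bound, the 4 vertices {a, b, c, d} are pairwise adjacent, and any tree decomposition puts a clique entirely inside one bag — forcing width ≥ 3. Therefore the treewidth is 3.

3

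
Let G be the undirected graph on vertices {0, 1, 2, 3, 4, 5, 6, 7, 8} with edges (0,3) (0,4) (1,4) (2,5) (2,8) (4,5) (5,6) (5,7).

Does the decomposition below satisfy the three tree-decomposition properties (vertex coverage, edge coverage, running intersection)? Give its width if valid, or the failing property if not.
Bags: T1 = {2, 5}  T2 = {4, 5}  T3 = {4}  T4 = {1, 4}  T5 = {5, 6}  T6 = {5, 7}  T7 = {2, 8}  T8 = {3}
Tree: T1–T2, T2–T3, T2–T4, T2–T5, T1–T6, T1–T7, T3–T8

No — vertex 0 appears in no bag.

A tree decomposition must satisfy three properties: every vertex lies in some bag; for every edge, both endpoints lie together in some bag; and for every vertex, the bags containing it form a connected subtree. Here vertex 0 appears in no bag, so the decomposition is invalid.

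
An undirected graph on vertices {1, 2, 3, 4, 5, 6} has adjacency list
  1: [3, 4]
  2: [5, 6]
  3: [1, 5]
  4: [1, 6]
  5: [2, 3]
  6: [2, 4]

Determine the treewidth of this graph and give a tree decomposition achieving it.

Treewidth 2.
Bags: B1 = {1, 3, 5}  B2 = {1, 4, 5}  B3 = {4, 5, 6}  B4 = {2, 5, 6}
Tree: B1–B2, B2–B3, B3–B4

Each bag holds 3 vertices, so the decomposition has width 2, which upper-bounds the treewidth. Since 5–3–1–4–6–2–5 is a cycle in G, G is not acyclic. Forests are exactly the graphs of treewidth ≤ 1, so tw(G) ≥ 2. The upper and lower bounds meet at 2, so that is the treewidth.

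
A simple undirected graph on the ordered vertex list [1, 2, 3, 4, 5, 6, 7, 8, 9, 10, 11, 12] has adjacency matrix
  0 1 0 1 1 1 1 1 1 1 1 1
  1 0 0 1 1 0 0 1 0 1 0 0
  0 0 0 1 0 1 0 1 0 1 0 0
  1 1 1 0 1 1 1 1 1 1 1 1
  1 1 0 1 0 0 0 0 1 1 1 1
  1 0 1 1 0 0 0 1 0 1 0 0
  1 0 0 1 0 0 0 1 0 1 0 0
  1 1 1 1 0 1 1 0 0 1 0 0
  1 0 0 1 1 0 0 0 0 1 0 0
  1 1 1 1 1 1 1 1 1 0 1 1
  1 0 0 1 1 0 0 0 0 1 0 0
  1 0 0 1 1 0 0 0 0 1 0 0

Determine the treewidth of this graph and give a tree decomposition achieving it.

Every bag has size at most 5, so the width is 5 − 1 = 4 and tw(G) ≤ 4. Conversely, {1, 2, 4, 8, 10} is a clique of size 5, and the vertices of any clique must share a bag in every tree decomposition; so some bag has ≥ 5 vertices and tw(G) ≥ 4. Hence tw(G) = 4 exactly.

Treewidth 4.
One such decomposition:
Bags: B1 = {1, 4, 5, 10, 11}  B2 = {1, 4, 5, 10, 12}  B3 = {1, 2, 4, 5, 10}  B4 = {1, 2, 4, 8, 10}  B5 = {1, 4, 5, 9, 10}  B6 = {1, 4, 6, 8, 10}  B7 = {3, 4, 6, 8, 10}  B8 = {1, 4, 7, 8, 10}
Tree: B1–B2, B1–B3, B3–B4, B1–B5, B4–B6, B6–B7, B6–B8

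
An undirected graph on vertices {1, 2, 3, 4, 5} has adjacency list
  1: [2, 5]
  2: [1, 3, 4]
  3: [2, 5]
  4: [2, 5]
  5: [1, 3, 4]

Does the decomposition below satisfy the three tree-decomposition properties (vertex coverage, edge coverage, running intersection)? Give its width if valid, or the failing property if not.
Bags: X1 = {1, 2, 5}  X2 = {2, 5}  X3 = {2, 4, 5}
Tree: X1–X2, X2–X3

No — vertex 3 appears in no bag.

A tree decomposition must satisfy three properties: every vertex lies in some bag; for every edge, both endpoints lie together in some bag; and for every vertex, the bags containing it form a connected subtree. Here vertex 3 appears in no bag, so the decomposition is invalid.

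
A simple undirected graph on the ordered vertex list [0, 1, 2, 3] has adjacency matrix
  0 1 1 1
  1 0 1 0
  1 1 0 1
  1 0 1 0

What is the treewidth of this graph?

2

A width-2 tree decomposition is:
Bags: B1 = {0, 2, 3}  B2 = {0, 1, 2}
Tree: B1–B2
The largest bag has 3 vertices, giving width 2; this decomposition certifies tw(G) ≤ 2. On the other hand G contains the 3-clique {0, 1, 2}. A clique must lie in a single bag of any decomposition, so no decomposition can have width below 2. Therefore the treewidth is 2.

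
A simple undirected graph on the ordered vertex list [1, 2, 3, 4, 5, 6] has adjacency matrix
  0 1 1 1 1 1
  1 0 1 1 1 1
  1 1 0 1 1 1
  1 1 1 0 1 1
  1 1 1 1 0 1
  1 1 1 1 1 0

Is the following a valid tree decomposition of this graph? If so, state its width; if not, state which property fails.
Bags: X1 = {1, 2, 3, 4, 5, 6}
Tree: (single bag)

Checking the three conditions: (i) the bags cover all of {1, 2, 3, 4, 5, 6}; (ii) for each edge, some bag contains both endpoints; (iii) the bags containing any fixed vertex form a subtree. All hold, so the decomposition is valid with width 6 − 1 = 5.

Yes; width 5.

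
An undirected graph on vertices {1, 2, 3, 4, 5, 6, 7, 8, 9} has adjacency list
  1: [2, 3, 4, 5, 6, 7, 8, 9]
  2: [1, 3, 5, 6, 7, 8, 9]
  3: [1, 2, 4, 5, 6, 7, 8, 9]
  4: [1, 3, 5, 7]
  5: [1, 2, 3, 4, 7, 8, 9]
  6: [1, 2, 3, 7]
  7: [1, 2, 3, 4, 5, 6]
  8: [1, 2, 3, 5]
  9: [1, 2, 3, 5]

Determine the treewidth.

A width-4 tree decomposition is:
Bags: B1 = {1, 3, 4, 5, 7}  B2 = {1, 2, 3, 5, 7}  B3 = {1, 2, 3, 6, 7}  B4 = {1, 2, 3, 5, 9}  B5 = {1, 2, 3, 5, 8}
Tree: B1–B2, B2–B3, B2–B4, B2–B5
The largest bag has 5 vertices, giving width 4; this decomposition certifies tw(G) ≤ 4. Conversely, {1, 2, 3, 5, 8} is a clique of size 5, and the vertices of any clique must share a bag in every tree decomposition; so some bag has ≥ 5 vertices and tw(G) ≥ 4. The upper and lower bounds meet at 4, so that is the treewidth.

4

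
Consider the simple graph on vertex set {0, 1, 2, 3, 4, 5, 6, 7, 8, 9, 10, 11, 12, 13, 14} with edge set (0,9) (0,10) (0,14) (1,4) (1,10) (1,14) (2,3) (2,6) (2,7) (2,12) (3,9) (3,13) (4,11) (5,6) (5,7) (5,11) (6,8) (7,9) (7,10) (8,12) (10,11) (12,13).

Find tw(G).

A width-3 tree decomposition is:
Bags: B1 = {3, 8, 12, 13}  B2 = {2, 3, 8, 12}  B3 = {2, 3, 6, 8}  B4 = {2, 3, 6, 9}  B5 = {2, 6, 7, 9}  B6 = {5, 6, 7, 9}  B7 = {0, 5, 7, 9}  B8 = {0, 5, 7, 10}  B9 = {0, 5, 10, 11}  B10 = {0, 10, 11, 14}  B11 = {1, 10, 11, 14}  B12 = {1, 4, 11, 14}
Tree: B1–B2, B2–B3, B3–B4, B4–B5, B5–B6, B6–B7, B7–B8, B8–B9, B9–B10, B10–B11, B11–B12
Each bag holds 4 vertices, so the decomposition has width 3, which upper-bounds the treewidth. For the lower bound: the 4 vertex sets {8,12,13}, {3}, {2}, {5,6,7,9} are disjoint, each induces a connected subgraph, and every pair is joined by at least one edge of G. Contracting each set to a single vertex therefore yields K_{4} as a minor, and since treewidth is minor-monotone, tw(G) ≥ tw(K_{4}) = 3. Therefore the treewidth is 3.

3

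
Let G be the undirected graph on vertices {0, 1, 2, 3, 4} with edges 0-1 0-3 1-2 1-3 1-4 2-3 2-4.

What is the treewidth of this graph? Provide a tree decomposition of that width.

Treewidth 2.
One such decomposition:
Bags: B1 = {1, 2, 3}  B2 = {1, 2, 4}  B3 = {0, 1, 3}
Tree: B1–B2, B1–B3

The largest bag has 3 vertices, giving width 2; this decomposition certifies tw(G) ≤ 2. For the lower bound, the 3 vertices {0, 1, 3} are pairwise adjacent, and any tree decomposition puts a clique entirely inside one bag — forcing width ≥ 2. Hence tw(G) = 2 exactly.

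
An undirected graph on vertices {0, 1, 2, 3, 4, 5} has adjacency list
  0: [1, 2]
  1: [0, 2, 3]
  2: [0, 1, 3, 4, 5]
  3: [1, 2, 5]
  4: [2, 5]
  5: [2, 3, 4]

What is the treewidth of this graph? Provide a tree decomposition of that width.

Every bag has size at most 3, so the width is 3 − 1 = 2 and tw(G) ≤ 2. For the lower bound, the 3 vertices {0, 1, 2} are pairwise adjacent, and any tree decomposition puts a clique entirely inside one bag — forcing width ≥ 2. Therefore the treewidth is 2.

Treewidth 2.
One optimal decomposition is:
Bags: B1 = {2, 3, 5}  B2 = {1, 2, 3}  B3 = {0, 1, 2}  B4 = {2, 4, 5}
Tree: B1–B2, B2–B3, B1–B4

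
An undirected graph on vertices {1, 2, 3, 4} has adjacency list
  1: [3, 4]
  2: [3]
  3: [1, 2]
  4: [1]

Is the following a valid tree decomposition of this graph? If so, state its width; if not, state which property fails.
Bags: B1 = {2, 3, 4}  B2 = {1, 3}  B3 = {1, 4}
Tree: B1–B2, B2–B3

A tree decomposition must satisfy three properties: every vertex lies in some bag; for every edge, both endpoints lie together in some bag; and for every vertex, the bags containing it form a connected subtree. Here bags containing vertex 4 are not connected in the tree, so the decomposition is invalid.

No — bags containing vertex 4 are not connected in the tree.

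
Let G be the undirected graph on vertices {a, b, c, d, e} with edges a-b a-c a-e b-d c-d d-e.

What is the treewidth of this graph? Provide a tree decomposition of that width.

Every bag has size at most 3, so the width is 3 − 1 = 2 and tw(G) ≤ 2. The edges c–d–b–a–c form a cycle, so G is not a tree and its treewidth is at least 2. The upper and lower bounds meet at 2, so that is the treewidth.

Treewidth 2.
One optimal decomposition is:
Bags: B1 = {a, c, d}  B2 = {a, b, d}  B3 = {a, d, e}
Tree: B1–B2, B2–B3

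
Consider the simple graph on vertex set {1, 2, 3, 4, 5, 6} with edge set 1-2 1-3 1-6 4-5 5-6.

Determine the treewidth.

A width-1 tree decomposition is:
Bags: B1 = {5, 6}  B2 = {1, 6}  B3 = {1, 2}  B4 = {1, 3}  B5 = {4, 5}
Tree: B1–B2, B2–B3, B2–B4, B1–B5
Each bag holds 2 vertices, so the decomposition has width 1, which upper-bounds the treewidth. Since G has at least one edge (e.g. 5–6), it is not an edgeless graph, so tw(G) ≥ 1. The upper and lower bounds meet at 1, so that is the treewidth.

1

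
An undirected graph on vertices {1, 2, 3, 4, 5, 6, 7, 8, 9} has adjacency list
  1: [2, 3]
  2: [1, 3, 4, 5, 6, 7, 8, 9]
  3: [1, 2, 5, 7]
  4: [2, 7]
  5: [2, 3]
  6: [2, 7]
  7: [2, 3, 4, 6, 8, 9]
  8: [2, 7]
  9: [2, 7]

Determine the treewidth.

A width-2 tree decomposition is:
Bags: B1 = {2, 7, 8}  B2 = {2, 3, 7}  B3 = {2, 4, 7}  B4 = {2, 6, 7}  B5 = {2, 7, 9}  B6 = {1, 2, 3}  B7 = {2, 3, 5}
Tree: B1–B2, B2–B3, B2–B4, B3–B5, B2–B6, B2–B7
Each bag holds 3 vertices, so the decomposition has width 2, which upper-bounds the treewidth. For the lower bound, the 3 vertices {1, 2, 3} are pairwise adjacent, and any tree decomposition puts a clique entirely inside one bag — forcing width ≥ 2. The upper and lower bounds meet at 2, so that is the treewidth.

2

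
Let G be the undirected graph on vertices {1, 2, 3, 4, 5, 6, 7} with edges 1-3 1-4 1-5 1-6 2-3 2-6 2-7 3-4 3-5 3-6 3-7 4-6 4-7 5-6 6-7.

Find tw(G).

3

A width-3 tree decomposition is:
Bags: B1 = {1, 3, 4, 6}  B2 = {3, 4, 6, 7}  B3 = {1, 3, 5, 6}  B4 = {2, 3, 6, 7}
Tree: B1–B2, B1–B3, B2–B4
Every bag has size at most 4, so the width is 4 − 1 = 3 and tw(G) ≤ 3. On the other hand G contains the 4-clique {1, 3, 4, 6}. A clique must lie in a single bag of any decomposition, so no decomposition can have width below 3. Therefore the treewidth is 3.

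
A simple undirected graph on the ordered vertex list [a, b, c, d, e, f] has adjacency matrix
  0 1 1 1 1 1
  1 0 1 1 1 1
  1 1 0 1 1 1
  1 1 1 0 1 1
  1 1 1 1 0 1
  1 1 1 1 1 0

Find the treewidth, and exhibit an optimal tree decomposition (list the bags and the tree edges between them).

A single bag containing all 6 vertices is trivially a valid decomposition of width 5. Conversely, {a, b, c, d, e, f} is a clique of size 6, and the vertices of any clique must share a bag in every tree decomposition; so some bag has ≥ 6 vertices and tw(G) ≥ 5. Combining the bounds, tw(G) = 5.

Treewidth 5.
Bags: B1 = {a, b, c, d, e, f}
Tree: (single bag)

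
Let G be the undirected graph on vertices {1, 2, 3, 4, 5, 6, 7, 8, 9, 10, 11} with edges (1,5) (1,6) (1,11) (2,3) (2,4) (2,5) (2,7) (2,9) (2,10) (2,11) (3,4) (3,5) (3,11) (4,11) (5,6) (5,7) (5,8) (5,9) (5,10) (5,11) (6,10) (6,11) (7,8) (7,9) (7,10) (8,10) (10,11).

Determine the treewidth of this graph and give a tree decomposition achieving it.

The largest bag has 4 vertices, giving width 3; this decomposition certifies tw(G) ≤ 3. On the other hand G contains the 4-clique {2, 3, 4, 11}. A clique must lie in a single bag of any decomposition, so no decomposition can have width below 3. The upper and lower bounds meet at 3, so that is the treewidth.

Treewidth 3.
Bags: B1 = {2, 5, 10, 11}  B2 = {2, 5, 7, 10}  B3 = {5, 6, 10, 11}  B4 = {2, 3, 5, 11}  B5 = {2, 5, 7, 9}  B6 = {5, 7, 8, 10}  B7 = {2, 3, 4, 11}  B8 = {1, 5, 6, 11}
Tree: B1–B2, B1–B3, B1–B4, B2–B5, B2–B6, B4–B7, B3–B8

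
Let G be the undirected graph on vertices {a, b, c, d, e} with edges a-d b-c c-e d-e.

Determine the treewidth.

A width-1 tree decomposition is:
Bags: B1 = {b, c}  B2 = {c, e}  B3 = {d, e}  B4 = {a, d}
Tree: B1–B2, B2–B3, B3–B4
The largest bag has 2 vertices, giving width 1; this decomposition certifies tw(G) ≤ 1. G has an edge, so its treewidth is at least 1. Therefore the treewidth is 1.

1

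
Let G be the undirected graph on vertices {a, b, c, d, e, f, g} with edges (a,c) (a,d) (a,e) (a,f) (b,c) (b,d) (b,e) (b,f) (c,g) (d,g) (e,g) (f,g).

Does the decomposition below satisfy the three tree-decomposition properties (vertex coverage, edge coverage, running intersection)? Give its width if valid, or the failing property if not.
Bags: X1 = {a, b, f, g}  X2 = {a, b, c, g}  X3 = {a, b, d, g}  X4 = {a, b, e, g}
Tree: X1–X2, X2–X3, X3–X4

Yes; width 3.

Checking the three conditions: (i) the bags cover all of {a, b, c, d, e, f, g}; (ii) for each edge, some bag contains both endpoints; (iii) the bags containing any fixed vertex form a subtree. All hold, so the decomposition is valid with width 4 − 1 = 3.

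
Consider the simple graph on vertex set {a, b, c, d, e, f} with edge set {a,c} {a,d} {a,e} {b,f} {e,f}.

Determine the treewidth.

1

A width-1 tree decomposition is:
Bags: B1 = {a, e}  B2 = {e, f}  B3 = {a, d}  B4 = {a, c}  B5 = {b, f}
Tree: B1–B2, B1–B3, B1–B4, B2–B5
Every bag has size at most 2, so the width is 2 − 1 = 1 and tw(G) ≤ 1. Since G has at least one edge (e.g. e–a), it is not an edgeless graph, so tw(G) ≥ 1. Therefore the treewidth is 1.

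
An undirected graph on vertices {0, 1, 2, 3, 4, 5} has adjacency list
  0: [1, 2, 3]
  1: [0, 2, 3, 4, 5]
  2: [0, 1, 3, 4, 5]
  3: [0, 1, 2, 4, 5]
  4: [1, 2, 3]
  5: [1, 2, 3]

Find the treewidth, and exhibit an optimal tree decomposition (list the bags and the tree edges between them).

Treewidth 3.
Bags: B1 = {0, 1, 2, 3}  B2 = {1, 2, 3, 5}  B3 = {1, 2, 3, 4}
Tree: B1–B2, B1–B3

The largest bag has 4 vertices, giving width 3; this decomposition certifies tw(G) ≤ 3. For the lower bound, the 4 vertices {0, 1, 2, 3} are pairwise adjacent, and any tree decomposition puts a clique entirely inside one bag — forcing width ≥ 3. Therefore the treewidth is 3.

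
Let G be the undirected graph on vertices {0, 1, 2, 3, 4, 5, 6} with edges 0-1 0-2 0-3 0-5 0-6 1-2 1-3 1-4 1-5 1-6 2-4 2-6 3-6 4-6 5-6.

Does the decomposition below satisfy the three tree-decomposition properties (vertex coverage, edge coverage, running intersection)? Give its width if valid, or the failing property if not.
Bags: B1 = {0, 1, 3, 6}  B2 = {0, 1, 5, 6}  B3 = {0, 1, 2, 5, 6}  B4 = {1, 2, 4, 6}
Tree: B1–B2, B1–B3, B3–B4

A tree decomposition must satisfy three properties: every vertex lies in some bag; for every edge, both endpoints lie together in some bag; and for every vertex, the bags containing it form a connected subtree. Here bags containing vertex 5 are not connected in the tree, so the decomposition is invalid.

No — bags containing vertex 5 are not connected in the tree.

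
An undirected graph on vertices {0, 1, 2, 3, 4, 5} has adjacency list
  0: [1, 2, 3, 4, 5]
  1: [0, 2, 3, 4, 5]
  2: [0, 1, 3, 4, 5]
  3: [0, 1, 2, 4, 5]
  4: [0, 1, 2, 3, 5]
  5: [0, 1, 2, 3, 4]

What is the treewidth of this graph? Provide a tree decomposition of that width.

Treewidth 5.
Bags: B1 = {0, 1, 2, 3, 4, 5}
Tree: (single bag)

With just one bag of size 6, the width is 6 − 1 = 5, so tw(G) ≤ 5. Conversely, {0, 1, 2, 3, 4, 5} is a clique of size 6, and the vertices of any clique must share a bag in every tree decomposition; so some bag has ≥ 6 vertices and tw(G) ≥ 5. Therefore the treewidth is 5.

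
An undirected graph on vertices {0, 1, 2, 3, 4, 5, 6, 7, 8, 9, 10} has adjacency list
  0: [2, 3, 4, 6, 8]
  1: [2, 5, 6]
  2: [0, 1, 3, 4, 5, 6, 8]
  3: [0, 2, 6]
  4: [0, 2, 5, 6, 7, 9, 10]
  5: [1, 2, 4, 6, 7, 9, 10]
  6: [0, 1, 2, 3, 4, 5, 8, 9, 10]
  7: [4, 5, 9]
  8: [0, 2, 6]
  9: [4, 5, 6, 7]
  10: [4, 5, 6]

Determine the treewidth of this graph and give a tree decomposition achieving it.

Every bag has size at most 4, so the width is 4 − 1 = 3 and tw(G) ≤ 3. Conversely, {4, 5, 6, 9} is a clique of size 4, and the vertices of any clique must share a bag in every tree decomposition; so some bag has ≥ 4 vertices and tw(G) ≥ 3. The upper and lower bounds meet at 3, so that is the treewidth.

Treewidth 3.
One optimal decomposition is:
Bags: B1 = {4, 5, 6, 9}  B2 = {2, 4, 5, 6}  B3 = {4, 5, 7, 9}  B4 = {0, 2, 4, 6}  B5 = {0, 2, 3, 6}  B6 = {4, 5, 6, 10}  B7 = {1, 2, 5, 6}  B8 = {0, 2, 6, 8}
Tree: B1–B2, B1–B3, B2–B4, B4–B5, B2–B6, B2–B7, B4–B8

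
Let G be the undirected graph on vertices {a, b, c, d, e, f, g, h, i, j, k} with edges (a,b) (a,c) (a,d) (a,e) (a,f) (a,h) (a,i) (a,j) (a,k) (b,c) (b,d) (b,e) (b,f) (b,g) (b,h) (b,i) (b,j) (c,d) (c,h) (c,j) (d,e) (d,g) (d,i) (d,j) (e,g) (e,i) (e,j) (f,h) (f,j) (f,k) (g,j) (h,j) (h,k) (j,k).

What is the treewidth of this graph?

A width-4 tree decomposition is:
Bags: B1 = {a, b, c, d, j}  B2 = {a, b, c, h, j}  B3 = {a, b, f, h, j}  B4 = {a, b, d, e, j}  B5 = {a, f, h, j, k}  B6 = {a, b, d, e, i}  B7 = {b, d, e, g, j}
Tree: B1–B2, B2–B3, B1–B4, B3–B5, B4–B6, B4–B7
Each bag holds 5 vertices, so the decomposition has width 4, which upper-bounds the treewidth. For the lower bound, the 5 vertices {a, f, h, j, k} are pairwise adjacent, and any tree decomposition puts a clique entirely inside one bag — forcing width ≥ 4. Combining the bounds, tw(G) = 4.

4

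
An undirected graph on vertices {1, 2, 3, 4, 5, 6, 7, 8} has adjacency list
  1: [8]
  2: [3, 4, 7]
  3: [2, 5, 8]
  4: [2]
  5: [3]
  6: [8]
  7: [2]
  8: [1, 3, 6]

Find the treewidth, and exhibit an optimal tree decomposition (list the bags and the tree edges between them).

Every bag has size at most 2, so the width is 2 − 1 = 1 and tw(G) ≤ 1. Since G has at least one edge (e.g. 3–8), it is not an edgeless graph, so tw(G) ≥ 1. The upper and lower bounds meet at 1, so that is the treewidth.

Treewidth 1.
One optimal decomposition is:
Bags: B1 = {3, 8}  B2 = {2, 3}  B3 = {6, 8}  B4 = {2, 7}  B5 = {2, 4}  B6 = {3, 5}  B7 = {1, 8}
Tree: B1–B2, B1–B3, B2–B4, B2–B5, B1–B6, B3–B7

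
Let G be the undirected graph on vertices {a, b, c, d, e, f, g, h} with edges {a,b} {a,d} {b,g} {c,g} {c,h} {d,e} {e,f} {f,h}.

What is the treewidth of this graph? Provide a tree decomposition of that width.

Every bag has size at most 3, so the width is 3 − 1 = 2 and tw(G) ≤ 2. The edges c–g–b–a–d–e–f–h–c form a cycle, so G is not a tree and its treewidth is at least 2. Hence tw(G) = 2 exactly.

Treewidth 2.
One optimal decomposition is:
Bags: B1 = {b, c, g}  B2 = {a, b, c}  B3 = {a, c, d}  B4 = {c, d, e}  B5 = {c, e, f}  B6 = {c, f, h}
Tree: B1–B2, B2–B3, B3–B4, B4–B5, B5–B6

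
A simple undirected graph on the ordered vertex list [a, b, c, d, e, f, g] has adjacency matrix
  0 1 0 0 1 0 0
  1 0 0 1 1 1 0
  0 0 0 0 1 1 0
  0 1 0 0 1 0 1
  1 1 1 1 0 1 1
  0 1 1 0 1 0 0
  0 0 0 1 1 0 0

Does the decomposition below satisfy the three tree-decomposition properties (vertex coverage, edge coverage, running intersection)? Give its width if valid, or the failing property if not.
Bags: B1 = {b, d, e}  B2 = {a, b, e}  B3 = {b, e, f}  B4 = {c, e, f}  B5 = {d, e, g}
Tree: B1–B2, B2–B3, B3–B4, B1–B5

Vertex coverage: the bags together contain {a, b, c, d, e, f, g}, the full vertex set. Edge coverage: each edge of G has both endpoints in at least one bag. Running intersection: for every vertex, the bags containing it form a connected subtree. All three properties hold, so this is a valid tree decomposition of width max|bag| − 1 = 2, and hence tw(G) ≤ 2.

Yes; width 2.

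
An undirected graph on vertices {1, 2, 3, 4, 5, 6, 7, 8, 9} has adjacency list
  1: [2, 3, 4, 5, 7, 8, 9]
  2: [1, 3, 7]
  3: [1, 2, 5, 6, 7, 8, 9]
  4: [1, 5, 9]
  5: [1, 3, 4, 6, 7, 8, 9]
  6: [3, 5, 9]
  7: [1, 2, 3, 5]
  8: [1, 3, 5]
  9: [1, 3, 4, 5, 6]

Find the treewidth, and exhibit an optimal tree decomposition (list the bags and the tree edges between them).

Treewidth 3.
Bags: B1 = {1, 3, 5, 7}  B2 = {1, 2, 3, 7}  B3 = {1, 3, 5, 9}  B4 = {1, 4, 5, 9}  B5 = {1, 3, 5, 8}  B6 = {3, 5, 6, 9}
Tree: B1–B2, B1–B3, B3–B4, B1–B5, B3–B6

Each bag holds 4 vertices, so the decomposition has width 3, which upper-bounds the treewidth. On the other hand G contains the 4-clique {1, 2, 3, 7}. A clique must lie in a single bag of any decomposition, so no decomposition can have width below 3. The upper and lower bounds meet at 3, so that is the treewidth.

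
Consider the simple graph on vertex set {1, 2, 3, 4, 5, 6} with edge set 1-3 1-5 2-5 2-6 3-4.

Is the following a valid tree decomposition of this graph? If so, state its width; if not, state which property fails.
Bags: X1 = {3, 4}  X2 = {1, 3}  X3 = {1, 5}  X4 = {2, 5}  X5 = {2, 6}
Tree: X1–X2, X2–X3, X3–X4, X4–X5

Yes; width 1.

Every vertex of G appears in some bag (union = {1, 2, 3, 4, 5, 6}); every edge is covered by a bag; and for each vertex v the set of bags containing v is connected in the bag tree. The decomposition is therefore valid. The largest bag has 2 vertices, so the width is 1.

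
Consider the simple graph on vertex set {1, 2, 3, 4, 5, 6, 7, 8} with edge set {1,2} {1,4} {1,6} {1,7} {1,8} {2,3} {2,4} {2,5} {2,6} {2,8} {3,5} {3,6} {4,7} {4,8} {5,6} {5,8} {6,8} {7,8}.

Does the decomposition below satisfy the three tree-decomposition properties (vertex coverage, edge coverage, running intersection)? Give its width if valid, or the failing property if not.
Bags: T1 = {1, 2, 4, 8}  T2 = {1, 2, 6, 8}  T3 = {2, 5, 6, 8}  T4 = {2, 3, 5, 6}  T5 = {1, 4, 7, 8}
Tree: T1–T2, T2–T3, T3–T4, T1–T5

Yes; width 3.

Checking the three conditions: (i) the bags cover all of {1, 2, 3, 4, 5, 6, 7, 8}; (ii) for each edge, some bag contains both endpoints; (iii) the bags containing any fixed vertex form a subtree. All hold, so the decomposition is valid with width 4 − 1 = 3.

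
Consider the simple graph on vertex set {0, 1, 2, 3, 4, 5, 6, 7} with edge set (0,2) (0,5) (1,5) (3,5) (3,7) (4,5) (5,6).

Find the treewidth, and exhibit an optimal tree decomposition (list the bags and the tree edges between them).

The largest bag has 2 vertices, giving width 1; this decomposition certifies tw(G) ≤ 1. Any graph with an edge has treewidth ≥ 1, and G has the edge 5–6. Therefore the treewidth is 1.

Treewidth 1.
Bags: B1 = {5, 6}  B2 = {4, 5}  B3 = {0, 5}  B4 = {1, 5}  B5 = {3, 5}  B6 = {0, 2}  B7 = {3, 7}
Tree: B1–B2, B2–B3, B1–B4, B3–B5, B3–B6, B5–B7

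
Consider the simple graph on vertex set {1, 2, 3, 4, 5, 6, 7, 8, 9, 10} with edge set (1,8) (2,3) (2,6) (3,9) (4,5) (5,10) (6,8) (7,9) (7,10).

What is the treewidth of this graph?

A width-1 tree decomposition is:
Bags: B1 = {4, 5}  B2 = {5, 10}  B3 = {7, 10}  B4 = {7, 9}  B5 = {3, 9}  B6 = {2, 3}  B7 = {2, 6}  B8 = {6, 8}  B9 = {1, 8}
Tree: B1–B2, B2–B3, B3–B4, B4–B5, B5–B6, B6–B7, B7–B8, B8–B9
The largest bag has 2 vertices, giving width 1; this decomposition certifies tw(G) ≤ 1. G has an edge, so its treewidth is at least 1. The upper and lower bounds meet at 1, so that is the treewidth.

1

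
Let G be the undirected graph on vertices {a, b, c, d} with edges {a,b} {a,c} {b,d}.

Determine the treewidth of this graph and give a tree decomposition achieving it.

Treewidth 1.
One such decomposition:
Bags: B1 = {b, d}  B2 = {a, b}  B3 = {a, c}
Tree: B1–B2, B2–B3

Every bag has size at most 2, so the width is 2 − 1 = 1 and tw(G) ≤ 1. Since G has at least one edge (e.g. d–b), it is not an edgeless graph, so tw(G) ≥ 1. Therefore the treewidth is 1.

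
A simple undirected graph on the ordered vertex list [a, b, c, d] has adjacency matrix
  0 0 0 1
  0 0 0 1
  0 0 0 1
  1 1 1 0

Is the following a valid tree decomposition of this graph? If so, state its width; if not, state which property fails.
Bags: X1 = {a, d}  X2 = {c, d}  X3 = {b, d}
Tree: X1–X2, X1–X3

Yes; width 1.

Checking the three conditions: (i) the bags cover all of {a, b, c, d}; (ii) for each edge, some bag contains both endpoints; (iii) the bags containing any fixed vertex form a subtree. All hold, so the decomposition is valid with width 2 − 1 = 1.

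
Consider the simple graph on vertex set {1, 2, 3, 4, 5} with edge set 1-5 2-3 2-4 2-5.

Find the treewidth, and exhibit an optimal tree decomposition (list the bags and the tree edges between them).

The largest bag has 2 vertices, giving width 1; this decomposition certifies tw(G) ≤ 1. Any graph with an edge has treewidth ≥ 1, and G has the edge 2–3. Therefore the treewidth is 1.

Treewidth 1.
Bags: B1 = {2, 3}  B2 = {2, 4}  B3 = {2, 5}  B4 = {1, 5}
Tree: B1–B2, B1–B3, B3–B4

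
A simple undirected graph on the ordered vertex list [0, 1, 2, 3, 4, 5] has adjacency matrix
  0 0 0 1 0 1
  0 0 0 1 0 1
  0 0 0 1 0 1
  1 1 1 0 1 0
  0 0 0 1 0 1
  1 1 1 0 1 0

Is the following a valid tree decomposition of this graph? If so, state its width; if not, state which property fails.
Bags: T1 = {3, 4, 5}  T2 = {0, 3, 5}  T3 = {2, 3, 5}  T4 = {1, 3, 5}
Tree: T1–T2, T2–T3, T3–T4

Every vertex of G appears in some bag (union = {0, 1, 2, 3, 4, 5}); every edge is covered by a bag; and for each vertex v the set of bags containing v is connected in the bag tree. The decomposition is therefore valid. The largest bag has 3 vertices, so the width is 2.

Yes; width 2.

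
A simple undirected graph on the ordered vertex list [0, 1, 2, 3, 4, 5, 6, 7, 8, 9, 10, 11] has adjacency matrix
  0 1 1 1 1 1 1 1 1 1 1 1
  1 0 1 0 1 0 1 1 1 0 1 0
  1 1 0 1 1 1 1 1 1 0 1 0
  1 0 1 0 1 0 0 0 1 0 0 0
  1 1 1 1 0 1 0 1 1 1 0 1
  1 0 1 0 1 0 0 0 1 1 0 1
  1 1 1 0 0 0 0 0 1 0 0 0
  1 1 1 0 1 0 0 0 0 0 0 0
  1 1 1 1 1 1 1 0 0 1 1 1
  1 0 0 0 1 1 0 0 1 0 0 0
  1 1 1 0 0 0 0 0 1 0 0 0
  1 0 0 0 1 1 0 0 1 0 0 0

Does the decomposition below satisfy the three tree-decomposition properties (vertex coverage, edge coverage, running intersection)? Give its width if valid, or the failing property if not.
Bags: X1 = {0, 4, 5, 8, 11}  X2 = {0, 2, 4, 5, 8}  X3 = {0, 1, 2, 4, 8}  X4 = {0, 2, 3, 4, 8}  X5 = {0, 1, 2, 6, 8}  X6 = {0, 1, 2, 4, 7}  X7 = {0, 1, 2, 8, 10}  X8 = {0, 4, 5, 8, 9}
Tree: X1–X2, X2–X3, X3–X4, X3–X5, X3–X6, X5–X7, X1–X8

Every vertex of G appears in some bag (union = {0, 1, 2, 3, 4, 5, 6, 7, 8, 9, 10, 11}); every edge is covered by a bag; and for each vertex v the set of bags containing v is connected in the bag tree. The decomposition is therefore valid. The largest bag has 5 vertices, so the width is 4.

Yes; width 4.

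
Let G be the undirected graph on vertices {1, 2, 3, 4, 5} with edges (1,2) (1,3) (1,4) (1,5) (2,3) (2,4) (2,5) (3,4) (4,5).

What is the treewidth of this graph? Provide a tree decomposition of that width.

Treewidth 3.
One such decomposition:
Bags: B1 = {1, 2, 3, 4}  B2 = {1, 2, 4, 5}
Tree: B1–B2

Every bag has size at most 4, so the width is 4 − 1 = 3 and tw(G) ≤ 3. For the lower bound, the 4 vertices {1, 2, 3, 4} are pairwise adjacent, and any tree decomposition puts a clique entirely inside one bag — forcing width ≥ 3. Combining the bounds, tw(G) = 3.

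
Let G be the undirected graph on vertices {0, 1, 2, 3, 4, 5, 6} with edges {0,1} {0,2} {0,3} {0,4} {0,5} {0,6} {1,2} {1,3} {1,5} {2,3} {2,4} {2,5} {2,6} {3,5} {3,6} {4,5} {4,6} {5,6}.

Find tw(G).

4

A width-4 tree decomposition is:
Bags: B1 = {0, 1, 2, 3, 5}  B2 = {0, 2, 3, 5, 6}  B3 = {0, 2, 4, 5, 6}
Tree: B1–B2, B2–B3
Every bag has size at most 5, so the width is 5 − 1 = 4 and tw(G) ≤ 4. Conversely, {0, 1, 2, 3, 5} is a clique of size 5, and the vertices of any clique must share a bag in every tree decomposition; so some bag has ≥ 5 vertices and tw(G) ≥ 4. Hence tw(G) = 4 exactly.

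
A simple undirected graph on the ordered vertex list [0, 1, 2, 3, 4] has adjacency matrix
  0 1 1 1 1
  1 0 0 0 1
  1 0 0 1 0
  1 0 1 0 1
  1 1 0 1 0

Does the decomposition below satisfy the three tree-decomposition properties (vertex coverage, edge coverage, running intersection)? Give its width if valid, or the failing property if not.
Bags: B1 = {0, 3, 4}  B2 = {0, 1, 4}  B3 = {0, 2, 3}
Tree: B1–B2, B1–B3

Vertex coverage: the bags together contain {0, 1, 2, 3, 4}, the full vertex set. Edge coverage: each edge of G has both endpoints in at least one bag. Running intersection: for every vertex, the bags containing it form a connected subtree. All three properties hold, so this is a valid tree decomposition of width max|bag| − 1 = 2, and hence tw(G) ≤ 2.

Yes; width 2.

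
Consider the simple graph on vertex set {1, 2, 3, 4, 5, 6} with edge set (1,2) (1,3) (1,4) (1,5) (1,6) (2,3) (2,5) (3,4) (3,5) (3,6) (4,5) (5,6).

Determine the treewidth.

A width-3 tree decomposition is:
Bags: B1 = {1, 3, 5, 6}  B2 = {1, 3, 4, 5}  B3 = {1, 2, 3, 5}
Tree: B1–B2, B2–B3
Every bag has size at most 4, so the width is 4 − 1 = 3 and tw(G) ≤ 3. For the lower bound, the 4 vertices {1, 2, 3, 5} are pairwise adjacent, and any tree decomposition puts a clique entirely inside one bag — forcing width ≥ 3. Therefore the treewidth is 3.

3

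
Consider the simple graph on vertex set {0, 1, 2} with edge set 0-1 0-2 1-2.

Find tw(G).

A width-2 tree decomposition is:
Bags: B1 = {0, 1, 2}
Tree: (single bag)
A single bag containing all 3 vertices is trivially a valid decomposition of width 2. On the other hand G contains the 3-clique {0, 1, 2}. A clique must lie in a single bag of any decomposition, so no decomposition can have width below 2. Therefore the treewidth is 2.

2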